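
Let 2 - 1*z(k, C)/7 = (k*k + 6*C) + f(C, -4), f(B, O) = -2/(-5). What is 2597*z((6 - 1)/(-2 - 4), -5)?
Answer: 101129777/180 ≈ 5.6183e+5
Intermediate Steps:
f(B, O) = ⅖ (f(B, O) = -2*(-⅕) = ⅖)
z(k, C) = 56/5 - 42*C - 7*k² (z(k, C) = 14 - 7*((k*k + 6*C) + ⅖) = 14 - 7*((k² + 6*C) + ⅖) = 14 - 7*(⅖ + k² + 6*C) = 14 + (-14/5 - 42*C - 7*k²) = 56/5 - 42*C - 7*k²)
2597*z((6 - 1)/(-2 - 4), -5) = 2597*(56/5 - 42*(-5) - 7*(6 - 1)²/(-2 - 4)²) = 2597*(56/5 + 210 - 7*(5/(-6))²) = 2597*(56/5 + 210 - 7*(5*(-⅙))²) = 2597*(56/5 + 210 - 7*(-⅚)²) = 2597*(56/5 + 210 - 7*25/36) = 2597*(56/5 + 210 - 175/36) = 2597*(38941/180) = 101129777/180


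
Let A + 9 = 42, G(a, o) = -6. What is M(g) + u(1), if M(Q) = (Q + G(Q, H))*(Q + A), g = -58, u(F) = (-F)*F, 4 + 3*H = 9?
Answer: 1599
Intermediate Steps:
H = 5/3 (H = -4/3 + (⅓)*9 = -4/3 + 3 = 5/3 ≈ 1.6667)
A = 33 (A = -9 + 42 = 33)
u(F) = -F²
M(Q) = (-6 + Q)*(33 + Q) (M(Q) = (Q - 6)*(Q + 33) = (-6 + Q)*(33 + Q))
M(g) + u(1) = (-198 + (-58)² + 27*(-58)) - 1*1² = (-198 + 3364 - 1566) - 1*1 = 1600 - 1 = 1599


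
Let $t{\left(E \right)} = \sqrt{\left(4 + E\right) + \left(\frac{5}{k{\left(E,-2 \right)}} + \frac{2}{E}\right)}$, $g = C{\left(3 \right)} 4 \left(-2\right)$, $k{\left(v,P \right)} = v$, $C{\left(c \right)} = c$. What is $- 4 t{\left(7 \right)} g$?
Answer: $192 \sqrt{3} \approx 332.55$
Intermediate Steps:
$g = -24$ ($g = 3 \cdot 4 \left(-2\right) = 12 \left(-2\right) = -24$)
$t{\left(E \right)} = \sqrt{4 + E + \frac{7}{E}}$ ($t{\left(E \right)} = \sqrt{\left(4 + E\right) + \left(\frac{5}{E} + \frac{2}{E}\right)} = \sqrt{\left(4 + E\right) + \frac{7}{E}} = \sqrt{4 + E + \frac{7}{E}}$)
$- 4 t{\left(7 \right)} g = - 4 \sqrt{4 + 7 + \frac{7}{7}} \left(-24\right) = - 4 \sqrt{4 + 7 + 7 \cdot \frac{1}{7}} \left(-24\right) = - 4 \sqrt{4 + 7 + 1} \left(-24\right) = - 4 \sqrt{12} \left(-24\right) = - 4 \cdot 2 \sqrt{3} \left(-24\right) = - 8 \sqrt{3} \left(-24\right) = 192 \sqrt{3}$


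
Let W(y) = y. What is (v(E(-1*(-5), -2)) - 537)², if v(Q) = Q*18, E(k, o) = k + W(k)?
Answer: 127449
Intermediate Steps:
E(k, o) = 2*k (E(k, o) = k + k = 2*k)
v(Q) = 18*Q
(v(E(-1*(-5), -2)) - 537)² = (18*(2*(-1*(-5))) - 537)² = (18*(2*5) - 537)² = (18*10 - 537)² = (180 - 537)² = (-357)² = 127449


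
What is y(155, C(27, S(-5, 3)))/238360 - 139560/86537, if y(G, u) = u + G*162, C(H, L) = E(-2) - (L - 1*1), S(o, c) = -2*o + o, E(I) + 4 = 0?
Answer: -15546634913/10313479660 ≈ -1.5074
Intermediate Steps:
E(I) = -4 (E(I) = -4 + 0 = -4)
S(o, c) = -o
C(H, L) = -3 - L (C(H, L) = -4 - (L - 1*1) = -4 - (L - 1) = -4 - (-1 + L) = -4 + (1 - L) = -3 - L)
y(G, u) = u + 162*G
y(155, C(27, S(-5, 3)))/238360 - 139560/86537 = ((-3 - (-1)*(-5)) + 162*155)/238360 - 139560/86537 = ((-3 - 1*5) + 25110)*(1/238360) - 139560*1/86537 = ((-3 - 5) + 25110)*(1/238360) - 139560/86537 = (-8 + 25110)*(1/238360) - 139560/86537 = 25102*(1/238360) - 139560/86537 = 12551/119180 - 139560/86537 = -15546634913/10313479660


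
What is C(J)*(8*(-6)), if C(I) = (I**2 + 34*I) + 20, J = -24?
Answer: 10560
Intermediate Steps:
C(I) = 20 + I**2 + 34*I
C(J)*(8*(-6)) = (20 + (-24)**2 + 34*(-24))*(8*(-6)) = (20 + 576 - 816)*(-48) = -220*(-48) = 10560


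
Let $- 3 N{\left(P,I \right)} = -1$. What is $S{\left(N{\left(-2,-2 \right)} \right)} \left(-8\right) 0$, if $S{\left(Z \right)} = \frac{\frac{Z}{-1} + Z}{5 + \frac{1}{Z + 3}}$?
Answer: $0$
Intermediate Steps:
$N{\left(P,I \right)} = \frac{1}{3}$ ($N{\left(P,I \right)} = \left(- \frac{1}{3}\right) \left(-1\right) = \frac{1}{3}$)
$S{\left(Z \right)} = 0$ ($S{\left(Z \right)} = \frac{Z \left(-1\right) + Z}{5 + \frac{1}{3 + Z}} = \frac{- Z + Z}{5 + \frac{1}{3 + Z}} = \frac{0}{5 + \frac{1}{3 + Z}} = 0$)
$S{\left(N{\left(-2,-2 \right)} \right)} \left(-8\right) 0 = 0 \left(-8\right) 0 = 0 \cdot 0 = 0$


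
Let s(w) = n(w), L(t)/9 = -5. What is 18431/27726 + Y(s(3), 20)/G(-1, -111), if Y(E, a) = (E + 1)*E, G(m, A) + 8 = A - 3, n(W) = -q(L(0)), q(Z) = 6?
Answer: 708401/1691286 ≈ 0.41885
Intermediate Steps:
L(t) = -45 (L(t) = 9*(-5) = -45)
n(W) = -6 (n(W) = -1*6 = -6)
s(w) = -6
G(m, A) = -11 + A (G(m, A) = -8 + (A - 3) = -8 + (-3 + A) = -11 + A)
Y(E, a) = E*(1 + E) (Y(E, a) = (1 + E)*E = E*(1 + E))
18431/27726 + Y(s(3), 20)/G(-1, -111) = 18431/27726 + (-6*(1 - 6))/(-11 - 111) = 18431*(1/27726) - 6*(-5)/(-122) = 18431/27726 + 30*(-1/122) = 18431/27726 - 15/61 = 708401/1691286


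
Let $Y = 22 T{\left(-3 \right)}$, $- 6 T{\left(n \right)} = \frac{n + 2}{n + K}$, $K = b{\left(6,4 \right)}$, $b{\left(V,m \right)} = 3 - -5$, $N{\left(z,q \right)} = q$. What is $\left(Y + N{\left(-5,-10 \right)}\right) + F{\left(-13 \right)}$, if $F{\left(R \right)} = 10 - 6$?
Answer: $- \frac{79}{15} \approx -5.2667$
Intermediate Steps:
$b{\left(V,m \right)} = 8$ ($b{\left(V,m \right)} = 3 + 5 = 8$)
$K = 8$
$T{\left(n \right)} = - \frac{2 + n}{6 \left(8 + n\right)}$ ($T{\left(n \right)} = - \frac{\left(n + 2\right) \frac{1}{n + 8}}{6} = - \frac{\left(2 + n\right) \frac{1}{8 + n}}{6} = - \frac{\frac{1}{8 + n} \left(2 + n\right)}{6} = - \frac{2 + n}{6 \left(8 + n\right)}$)
$F{\left(R \right)} = 4$ ($F{\left(R \right)} = 10 - 6 = 4$)
$Y = \frac{11}{15}$ ($Y = 22 \frac{-2 - -3}{6 \left(8 - 3\right)} = 22 \frac{-2 + 3}{6 \cdot 5} = 22 \cdot \frac{1}{6} \cdot \frac{1}{5} \cdot 1 = 22 \cdot \frac{1}{30} = \frac{11}{15} \approx 0.73333$)
$\left(Y + N{\left(-5,-10 \right)}\right) + F{\left(-13 \right)} = \left(\frac{11}{15} - 10\right) + 4 = - \frac{139}{15} + 4 = - \frac{79}{15}$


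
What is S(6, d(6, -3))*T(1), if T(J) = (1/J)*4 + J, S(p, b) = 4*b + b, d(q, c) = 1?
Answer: 25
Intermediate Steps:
S(p, b) = 5*b
T(J) = J + 4/J (T(J) = 4/J + J = J + 4/J)
S(6, d(6, -3))*T(1) = (5*1)*(1 + 4/1) = 5*(1 + 4*1) = 5*(1 + 4) = 5*5 = 25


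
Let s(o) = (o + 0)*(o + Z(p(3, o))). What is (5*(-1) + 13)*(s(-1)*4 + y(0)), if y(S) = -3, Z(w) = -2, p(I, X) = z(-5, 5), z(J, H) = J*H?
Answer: 72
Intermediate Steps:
z(J, H) = H*J
p(I, X) = -25 (p(I, X) = 5*(-5) = -25)
s(o) = o*(-2 + o) (s(o) = (o + 0)*(o - 2) = o*(-2 + o))
(5*(-1) + 13)*(s(-1)*4 + y(0)) = (5*(-1) + 13)*(-(-2 - 1)*4 - 3) = (-5 + 13)*(-1*(-3)*4 - 3) = 8*(3*4 - 3) = 8*(12 - 3) = 8*9 = 72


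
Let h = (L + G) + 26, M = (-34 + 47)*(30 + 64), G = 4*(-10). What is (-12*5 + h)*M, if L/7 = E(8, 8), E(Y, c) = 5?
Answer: -47658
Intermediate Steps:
L = 35 (L = 7*5 = 35)
G = -40
M = 1222 (M = 13*94 = 1222)
h = 21 (h = (35 - 40) + 26 = -5 + 26 = 21)
(-12*5 + h)*M = (-12*5 + 21)*1222 = (-60 + 21)*1222 = -39*1222 = -47658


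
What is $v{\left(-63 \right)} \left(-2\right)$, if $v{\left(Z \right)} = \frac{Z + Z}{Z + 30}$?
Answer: $- \frac{84}{11} \approx -7.6364$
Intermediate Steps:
$v{\left(Z \right)} = \frac{2 Z}{30 + Z}$
$v{\left(-63 \right)} \left(-2\right) = 2 \left(-63\right) \frac{1}{30 - 63} \left(-2\right) = 2 \left(-63\right) \frac{1}{-33} \left(-2\right) = 2 \left(-63\right) \left(- \frac{1}{33}\right) \left(-2\right) = \frac{42}{11} \left(-2\right) = - \frac{84}{11}$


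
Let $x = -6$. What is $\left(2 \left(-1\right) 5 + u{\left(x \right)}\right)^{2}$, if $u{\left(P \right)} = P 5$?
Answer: $1600$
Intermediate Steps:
$u{\left(P \right)} = 5 P$
$\left(2 \left(-1\right) 5 + u{\left(x \right)}\right)^{2} = \left(2 \left(-1\right) 5 + 5 \left(-6\right)\right)^{2} = \left(\left(-2\right) 5 - 30\right)^{2} = \left(-10 - 30\right)^{2} = \left(-40\right)^{2} = 1600$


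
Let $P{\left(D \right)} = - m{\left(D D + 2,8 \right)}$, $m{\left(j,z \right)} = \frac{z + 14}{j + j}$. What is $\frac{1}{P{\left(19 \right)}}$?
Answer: $-33$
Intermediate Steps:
$m{\left(j,z \right)} = \frac{14 + z}{2 j}$
$P{\left(D \right)} = - \frac{11}{2 + D^{2}}$ ($P{\left(D \right)} = - \frac{14 + 8}{2 \left(D D + 2\right)} = - \frac{22}{2 \left(D^{2} + 2\right)} = - \frac{22}{2 \left(2 + D^{2}\right)} = - \frac{11}{2 + D^{2}}$)
$\frac{1}{P{\left(19 \right)}} = \frac{1}{\left(-11\right) \frac{1}{2 + 19^{2}}} = \frac{1}{\left(-11\right) \frac{1}{2 + 361}} = \frac{1}{\left(-11\right) \frac{1}{363}} = \frac{1}{- \frac{1}{33}} = -33$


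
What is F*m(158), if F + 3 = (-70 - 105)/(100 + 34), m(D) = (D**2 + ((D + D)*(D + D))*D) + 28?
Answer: -4558946240/67 ≈ -6.8044e+7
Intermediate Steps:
m(D) = 28 + D**2 + 4*D**3 (m(D) = (D**2 + ((2*D)*(2*D))*D) + 28 = (D**2 + (4*D**2)*D) + 28 = (D**2 + 4*D**3) + 28 = 28 + D**2 + 4*D**3)
F = -577/134 (F = -3 + (-70 - 105)/(100 + 34) = -3 - 175/134 = -577/134 ≈ -4.3060)
F*m(158) = -577*(28 + 158**2 + 4*158**3)/134 = -577*(28 + 24964 + 4*3944312)/134 = -577*(28 + 24964 + 15777248)/134 = -577/134*15802240 = -4558946240/67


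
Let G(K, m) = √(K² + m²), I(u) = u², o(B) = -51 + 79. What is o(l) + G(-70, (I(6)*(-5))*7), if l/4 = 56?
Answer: 28 + 350*√13 ≈ 1289.9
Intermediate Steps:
l = 224 (l = 4*56 = 224)
o(B) = 28
o(l) + G(-70, (I(6)*(-5))*7) = 28 + √((-70)² + ((6²*(-5))*7)²) = 28 + √(4900 + ((36*(-5))*7)²) = 28 + √(4900 + (-180*7)²) = 28 + √(4900 + (-1260)²) = 28 + √(4900 + 1587600) = 28 + √1592500 = 28 + 350*√13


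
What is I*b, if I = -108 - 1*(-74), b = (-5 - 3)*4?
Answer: 1088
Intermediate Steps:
b = -32 (b = -8*4 = -32)
I = -34 (I = -108 + 74 = -34)
I*b = -34*(-32) = 1088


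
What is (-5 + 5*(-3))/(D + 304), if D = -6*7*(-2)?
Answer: -5/97 ≈ -0.051546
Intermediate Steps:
D = 84 (D = -42*(-2) = 84)
(-5 + 5*(-3))/(D + 304) = (-5 + 5*(-3))/(84 + 304) = (-5 - 15)/388 = (1/388)*(-20) = -5/97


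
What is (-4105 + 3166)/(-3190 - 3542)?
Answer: 313/2244 ≈ 0.13948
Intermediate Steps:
(-4105 + 3166)/(-3190 - 3542) = -939/(-6732) = -939*(-1/6732) = 313/2244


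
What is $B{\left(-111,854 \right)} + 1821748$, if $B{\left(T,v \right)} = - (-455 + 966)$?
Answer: $1821237$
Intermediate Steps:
$B{\left(T,v \right)} = -511$ ($B{\left(T,v \right)} = \left(-1\right) 511 = -511$)
$B{\left(-111,854 \right)} + 1821748 = -511 + 1821748 = 1821237$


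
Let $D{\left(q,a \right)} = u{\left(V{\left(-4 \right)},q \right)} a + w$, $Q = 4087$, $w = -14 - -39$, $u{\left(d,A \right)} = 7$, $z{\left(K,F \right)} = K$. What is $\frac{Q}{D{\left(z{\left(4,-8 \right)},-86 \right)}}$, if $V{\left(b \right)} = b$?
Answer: $- \frac{4087}{577} \approx -7.0832$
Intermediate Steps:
$w = 25$ ($w = -14 + 39 = 25$)
$D{\left(q,a \right)} = 25 + 7 a$ ($D{\left(q,a \right)} = 7 a + 25 = 25 + 7 a$)
$\frac{Q}{D{\left(z{\left(4,-8 \right)},-86 \right)}} = \frac{4087}{25 + 7 \left(-86\right)} = \frac{4087}{25 - 602} = \frac{4087}{-577} = 4087 \left(- \frac{1}{577}\right) = - \frac{4087}{577}$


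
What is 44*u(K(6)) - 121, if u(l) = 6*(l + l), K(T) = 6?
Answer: 3047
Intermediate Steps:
u(l) = 12*l (u(l) = 6*(2*l) = 12*l)
44*u(K(6)) - 121 = 44*(12*6) - 121 = 44*72 - 121 = 3168 - 121 = 3047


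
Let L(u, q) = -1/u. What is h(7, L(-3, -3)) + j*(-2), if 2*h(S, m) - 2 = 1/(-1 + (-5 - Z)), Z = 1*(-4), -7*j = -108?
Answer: -843/28 ≈ -30.107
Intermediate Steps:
j = 108/7 (j = -1/7*(-108) = 108/7 ≈ 15.429)
Z = -4
h(S, m) = 3/4 (h(S, m) = 1 + 1/(2*(-1 + (-5 - 1*(-4)))) = 1 + 1/(2*(-1 + (-5 + 4))) = 1 + 1/(2*(-1 - 1)) = 1 + (1/2)/(-2) = 1 + (1/2)*(-1/2) = 1 - 1/4 = 3/4)
h(7, L(-3, -3)) + j*(-2) = 3/4 + (108/7)*(-2) = 3/4 - 216/7 = -843/28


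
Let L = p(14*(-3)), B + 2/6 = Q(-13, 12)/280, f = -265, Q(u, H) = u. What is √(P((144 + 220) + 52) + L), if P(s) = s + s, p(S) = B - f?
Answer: √193443810/420 ≈ 33.115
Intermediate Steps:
B = -319/840 (B = -⅓ - 13/280 = -319/840 ≈ -0.37976)
p(S) = 222281/840 (p(S) = -319/840 - 1*(-265) = -319/840 + 265 = 222281/840)
P(s) = 2*s
L = 222281/840 ≈ 264.62
√(P((144 + 220) + 52) + L) = √(2*((144 + 220) + 52) + 222281/840) = √(2*(364 + 52) + 222281/840) = √(2*416 + 222281/840) = √(832 + 222281/840) = √(921161/840) = √193443810/420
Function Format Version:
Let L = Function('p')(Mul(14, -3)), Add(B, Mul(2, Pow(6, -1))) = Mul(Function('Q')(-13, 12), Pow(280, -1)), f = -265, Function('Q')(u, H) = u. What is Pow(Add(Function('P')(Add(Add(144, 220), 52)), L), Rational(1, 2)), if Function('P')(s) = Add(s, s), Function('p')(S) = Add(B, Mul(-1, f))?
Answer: Mul(Rational(1, 420), Pow(193443810, Rational(1, 2))) ≈ 33.115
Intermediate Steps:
B = Rational(-319, 840) (B = Add(Rational(-1, 3), Mul(-13, Pow(280, -1))) = Add(Rational(-1, 3), Mul(-13, Rational(1, 280))) = Add(Rational(-1, 3), Rational(-13, 280)) = Rational(-319, 840) ≈ -0.37976)
Function('p')(S) = Rational(222281, 840) (Function('p')(S) = Add(Rational(-319, 840), Mul(-1, -265)) = Add(Rational(-319, 840), 265) = Rational(222281, 840))
Function('P')(s) = Mul(2, s)
L = Rational(222281, 840) ≈ 264.62
Pow(Add(Function('P')(Add(Add(144, 220), 52)), L), Rational(1, 2)) = Pow(Add(Mul(2, Add(Add(144, 220), 52)), Rational(222281, 840)), Rational(1, 2)) = Pow(Add(Mul(2, Add(364, 52)), Rational(222281, 840)), Rational(1, 2)) = Pow(Add(Mul(2, 416), Rational(222281, 840)), Rational(1, 2)) = Pow(Add(832, Rational(222281, 840)), Rational(1, 2)) = Pow(Rational(921161, 840), Rational(1, 2)) = Mul(Rational(1, 420), Pow(193443810, Rational(1, 2)))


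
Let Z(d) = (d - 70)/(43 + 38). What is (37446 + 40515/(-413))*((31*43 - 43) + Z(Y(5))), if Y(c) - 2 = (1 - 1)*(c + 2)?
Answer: 536892082742/11151 ≈ 4.8147e+7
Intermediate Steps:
Y(c) = 2 (Y(c) = 2 + (1 - 1)*(c + 2) = 2 + 0*(2 + c) = 2 + 0 = 2)
Z(d) = -70/81 + d/81 (Z(d) = (-70 + d)/81 = (-70 + d)*(1/81) = -70/81 + d/81)
(37446 + 40515/(-413))*((31*43 - 43) + Z(Y(5))) = (37446 + 40515/(-413))*((31*43 - 43) + (-70/81 + (1/81)*2)) = (37446 + 40515*(-1/413))*((1333 - 43) + (-70/81 + 2/81)) = (37446 - 40515/413)*(1290 - 68/81) = (15424683/413)*(104422/81) = 536892082742/11151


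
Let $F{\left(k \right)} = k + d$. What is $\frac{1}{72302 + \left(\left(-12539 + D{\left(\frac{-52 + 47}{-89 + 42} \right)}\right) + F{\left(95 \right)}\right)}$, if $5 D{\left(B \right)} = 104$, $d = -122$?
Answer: $\frac{5}{298784} \approx 1.6734 \cdot 10^{-5}$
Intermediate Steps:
$D{\left(B \right)} = \frac{104}{5}$ ($D{\left(B \right)} = \frac{1}{5} \cdot 104 = \frac{104}{5}$)
$F{\left(k \right)} = -122 + k$ ($F{\left(k \right)} = k - 122 = -122 + k$)
$\frac{1}{72302 + \left(\left(-12539 + D{\left(\frac{-52 + 47}{-89 + 42} \right)}\right) + F{\left(95 \right)}\right)} = \frac{1}{72302 + \left(\left(-12539 + \frac{104}{5}\right) + \left(-122 + 95\right)\right)} = \frac{1}{72302 - \frac{62726}{5}} = \frac{1}{\frac{298784}{5}} = \frac{5}{298784}$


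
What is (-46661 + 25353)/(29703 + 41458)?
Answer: -21308/71161 ≈ -0.29943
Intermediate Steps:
(-46661 + 25353)/(29703 + 41458) = -21308/71161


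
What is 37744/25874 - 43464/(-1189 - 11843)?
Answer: 33676403/7024791 ≈ 4.7939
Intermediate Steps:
37744/25874 - 43464/(-1189 - 11843) = 37744*(1/25874) - 43464/(-13032) = 18872/12937 - 43464*(-1/13032) = 18872/12937 + 1811/543 = 33676403/7024791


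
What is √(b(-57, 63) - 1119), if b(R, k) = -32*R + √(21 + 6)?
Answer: √(705 + 3*√3) ≈ 26.650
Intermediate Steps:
b(R, k) = -32*R + 3*√3 (b(R, k) = -32*R + √27 = -32*R + 3*√3)
√(b(-57, 63) - 1119) = √((-32*(-57) + 3*√3) - 1119) = √((1824 + 3*√3) - 1119) = √(705 + 3*√3)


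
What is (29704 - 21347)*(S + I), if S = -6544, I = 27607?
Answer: 176023491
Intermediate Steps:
(29704 - 21347)*(S + I) = (29704 - 21347)*(-6544 + 27607) = 8357*21063 = 176023491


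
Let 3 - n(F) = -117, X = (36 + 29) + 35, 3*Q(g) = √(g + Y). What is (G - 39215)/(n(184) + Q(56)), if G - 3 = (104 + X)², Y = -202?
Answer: 1298160/64873 - 3606*I*√146/64873 ≈ 20.011 - 0.67164*I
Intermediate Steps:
Q(g) = √(-202 + g)/3 (Q(g) = √(g - 202)/3 = √(-202 + g)/3)
X = 100 (X = 65 + 35 = 100)
n(F) = 120 (n(F) = 3 - 1*(-117) = 3 + 117 = 120)
G = 41619 (G = 3 + (104 + 100)² = 3 + 204² = 3 + 41616 = 41619)
(G - 39215)/(n(184) + Q(56)) = (41619 - 39215)/(120 + √(-202 + 56)/3) = 2404/(120 + √(-146)/3) = 2404/(120 + (I*√146)/3) = 2404/(120 + I*√146/3)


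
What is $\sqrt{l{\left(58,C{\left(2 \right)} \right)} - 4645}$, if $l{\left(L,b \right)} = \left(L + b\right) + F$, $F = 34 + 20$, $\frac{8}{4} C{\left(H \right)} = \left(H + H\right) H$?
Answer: $i \sqrt{4529} \approx 67.298 i$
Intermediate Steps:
$C{\left(H \right)} = H^{2}$ ($C{\left(H \right)} = \frac{\left(H + H\right) H}{2} = \frac{2 H H}{2} = \frac{2 H^{2}}{2} = H^{2}$)
$F = 54$
$l{\left(L,b \right)} = 54 + L + b$ ($l{\left(L,b \right)} = \left(L + b\right) + 54 = 54 + L + b$)
$\sqrt{l{\left(58,C{\left(2 \right)} \right)} - 4645} = \sqrt{\left(54 + 58 + 2^{2}\right) - 4645} = \sqrt{\left(54 + 58 + 4\right) - 4645} = \sqrt{116 - 4645} = \sqrt{-4529} = i \sqrt{4529}$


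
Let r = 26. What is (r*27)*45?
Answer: 31590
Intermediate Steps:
(r*27)*45 = (26*27)*45 = 702*45 = 31590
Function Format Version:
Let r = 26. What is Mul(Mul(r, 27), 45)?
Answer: 31590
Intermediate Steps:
Mul(Mul(r, 27), 45) = Mul(Mul(26, 27), 45) = Mul(702, 45) = 31590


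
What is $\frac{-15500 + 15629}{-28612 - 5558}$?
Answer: $- \frac{43}{11390} \approx -0.0037752$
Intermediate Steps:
$\frac{-15500 + 15629}{-28612 - 5558} = \frac{129}{-34170} = 129 \left(- \frac{1}{34170}\right) = - \frac{43}{11390}$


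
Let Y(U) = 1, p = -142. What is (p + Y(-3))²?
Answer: 19881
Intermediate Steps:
(p + Y(-3))² = (-142 + 1)² = (-141)² = 19881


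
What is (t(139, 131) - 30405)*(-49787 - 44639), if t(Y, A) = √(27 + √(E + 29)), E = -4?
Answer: 2871022530 - 377704*√2 ≈ 2.8705e+9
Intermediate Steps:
t(Y, A) = 4*√2 (t(Y, A) = √(27 + √(-4 + 29)) = √(27 + √25) = √(27 + 5) = √32 = 4*√2)
(t(139, 131) - 30405)*(-49787 - 44639) = (4*√2 - 30405)*(-49787 - 44639) = (-30405 + 4*√2)*(-94426) = 2871022530 - 377704*√2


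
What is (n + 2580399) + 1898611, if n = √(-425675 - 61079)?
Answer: 4479010 + I*√486754 ≈ 4.479e+6 + 697.68*I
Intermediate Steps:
n = I*√486754 (n = √(-486754) = I*√486754 ≈ 697.68*I)
(n + 2580399) + 1898611 = (I*√486754 + 2580399) + 1898611 = (2580399 + I*√486754) + 1898611 = 4479010 + I*√486754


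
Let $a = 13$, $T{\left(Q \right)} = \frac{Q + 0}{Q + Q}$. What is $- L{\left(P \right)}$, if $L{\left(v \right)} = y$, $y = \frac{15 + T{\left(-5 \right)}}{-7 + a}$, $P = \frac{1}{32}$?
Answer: $- \frac{31}{12} \approx -2.5833$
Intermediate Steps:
$T{\left(Q \right)} = \frac{1}{2}$ ($T{\left(Q \right)} = \frac{Q}{2 Q} = Q \frac{1}{2 Q} = \frac{1}{2}$)
$P = \frac{1}{32} \approx 0.03125$
$y = \frac{31}{12}$ ($y = \frac{15 + \frac{1}{2}}{-7 + 13} = \frac{31}{2 \cdot 6} = \frac{31}{2} \cdot \frac{1}{6} = \frac{31}{12} \approx 2.5833$)
$L{\left(v \right)} = \frac{31}{12}$
$- L{\left(P \right)} = \left(-1\right) \frac{31}{12} = - \frac{31}{12}$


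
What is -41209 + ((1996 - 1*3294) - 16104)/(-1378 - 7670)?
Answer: -186420815/4524 ≈ -41207.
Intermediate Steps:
-41209 + ((1996 - 1*3294) - 16104)/(-1378 - 7670) = -41209 + ((1996 - 3294) - 16104)/(-9048) = -41209 + (-1298 - 16104)*(-1/9048) = -41209 - 17402*(-1/9048) = -41209 + 8701/4524 = -186420815/4524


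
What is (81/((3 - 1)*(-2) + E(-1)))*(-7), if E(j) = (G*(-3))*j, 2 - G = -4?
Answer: -81/2 ≈ -40.500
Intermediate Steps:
G = 6 (G = 2 - 1*(-4) = 2 + 4 = 6)
E(j) = -18*j (E(j) = (6*(-3))*j = -18*j)
(81/((3 - 1)*(-2) + E(-1)))*(-7) = (81/((3 - 1)*(-2) - 18*(-1)))*(-7) = (81/(2*(-2) + 18))*(-7) = (81/(-4 + 18))*(-7) = (81/14)*(-7) = -81/2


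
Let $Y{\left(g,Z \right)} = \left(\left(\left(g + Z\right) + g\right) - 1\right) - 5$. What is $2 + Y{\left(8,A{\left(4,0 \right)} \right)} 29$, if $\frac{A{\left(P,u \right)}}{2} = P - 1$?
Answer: $466$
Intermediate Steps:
$A{\left(P,u \right)} = -2 + 2 P$ ($A{\left(P,u \right)} = 2 \left(P - 1\right) = 2 \left(-1 + P\right) = -2 + 2 P$)
$Y{\left(g,Z \right)} = -6 + Z + 2 g$ ($Y{\left(g,Z \right)} = \left(\left(\left(Z + g\right) + g\right) - 1\right) - 5 = \left(\left(Z + 2 g\right) - 1\right) - 5 = \left(-1 + Z + 2 g\right) - 5 = -6 + Z + 2 g$)
$2 + Y{\left(8,A{\left(4,0 \right)} \right)} 29 = 2 + \left(-6 + \left(-2 + 2 \cdot 4\right) + 2 \cdot 8\right) 29 = 2 + \left(-6 + \left(-2 + 8\right) + 16\right) 29 = 2 + \left(-6 + 6 + 16\right) 29 = 2 + 16 \cdot 29 = 2 + 464 = 466$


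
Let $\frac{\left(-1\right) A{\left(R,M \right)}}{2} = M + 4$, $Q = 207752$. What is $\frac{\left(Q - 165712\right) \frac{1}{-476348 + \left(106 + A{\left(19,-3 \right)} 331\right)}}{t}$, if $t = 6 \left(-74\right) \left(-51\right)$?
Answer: $- \frac{5255}{1349876772} \approx -3.893 \cdot 10^{-6}$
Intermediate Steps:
$A{\left(R,M \right)} = -8 - 2 M$ ($A{\left(R,M \right)} = - 2 \left(M + 4\right) = - 2 \left(4 + M\right) = -8 - 2 M$)
$t = 22644$ ($t = \left(-444\right) \left(-51\right) = 22644$)
$\frac{\left(Q - 165712\right) \frac{1}{-476348 + \left(106 + A{\left(19,-3 \right)} 331\right)}}{t} = \frac{\left(207752 - 165712\right) \frac{1}{-476348 + \left(106 + \left(-8 - -6\right) 331\right)}}{22644} = \frac{42040}{-476348 + \left(106 + \left(-8 + 6\right) 331\right)} \frac{1}{22644} = \frac{42040}{-476348 + \left(106 - 662\right)} \frac{1}{22644} = \frac{42040}{-476348 - 556} \cdot \frac{1}{22644} = \frac{42040}{-476904} \cdot \frac{1}{22644} = 42040 \left(- \frac{1}{476904}\right) \frac{1}{22644} = \left(- \frac{5255}{59613}\right) \frac{1}{22644} = - \frac{5255}{1349876772}$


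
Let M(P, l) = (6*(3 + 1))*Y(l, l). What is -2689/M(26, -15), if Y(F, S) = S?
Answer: 2689/360 ≈ 7.4694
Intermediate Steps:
M(P, l) = 24*l (M(P, l) = (6*(3 + 1))*l = (6*4)*l = 24*l)
-2689/M(26, -15) = -2689/(24*(-15)) = -2689/(-360) = -2689*(-1/360) = 2689/360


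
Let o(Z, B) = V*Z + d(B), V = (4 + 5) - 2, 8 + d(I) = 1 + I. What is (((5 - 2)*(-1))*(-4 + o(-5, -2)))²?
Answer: 20736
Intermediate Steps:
d(I) = -7 + I (d(I) = -8 + (1 + I) = -7 + I)
V = 7 (V = 9 - 2 = 7)
o(Z, B) = -7 + B + 7*Z (o(Z, B) = 7*Z + (-7 + B) = -7 + B + 7*Z)
(((5 - 2)*(-1))*(-4 + o(-5, -2)))² = (((5 - 2)*(-1))*(-4 + (-7 - 2 + 7*(-5))))² = ((3*(-1))*(-4 + (-7 - 2 - 35)))² = (-3*(-4 - 44))² = (-3*(-48))² = 144² = 20736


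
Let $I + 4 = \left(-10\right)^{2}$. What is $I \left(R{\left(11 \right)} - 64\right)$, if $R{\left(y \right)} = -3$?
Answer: $-6432$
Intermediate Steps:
$I = 96$ ($I = -4 + \left(-10\right)^{2} = -4 + 100 = 96$)
$I \left(R{\left(11 \right)} - 64\right) = 96 \left(-3 - 64\right) = 96 \left(-67\right) = -6432$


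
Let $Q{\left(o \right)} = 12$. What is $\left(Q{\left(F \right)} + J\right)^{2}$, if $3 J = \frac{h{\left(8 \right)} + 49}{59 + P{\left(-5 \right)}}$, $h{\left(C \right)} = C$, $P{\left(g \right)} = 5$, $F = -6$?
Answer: $\frac{619369}{4096} \approx 151.21$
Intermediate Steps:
$J = \frac{19}{64}$ ($J = \frac{\left(8 + 49\right) \frac{1}{59 + 5}}{3} = \frac{57 \cdot \frac{1}{64}}{3} = \frac{1}{3} \cdot \frac{57}{64} = \frac{19}{64} \approx 0.29688$)
$\left(Q{\left(F \right)} + J\right)^{2} = \left(12 + \frac{19}{64}\right)^{2} = \left(\frac{787}{64}\right)^{2} = \frac{619369}{4096}$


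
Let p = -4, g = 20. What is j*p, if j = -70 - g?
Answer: 360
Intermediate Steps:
j = -90 (j = -70 - 1*20 = -70 - 20 = -90)
j*p = -90*(-4) = 360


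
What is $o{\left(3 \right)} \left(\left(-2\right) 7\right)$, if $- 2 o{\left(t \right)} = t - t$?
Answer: $0$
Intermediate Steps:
$o{\left(t \right)} = 0$ ($o{\left(t \right)} = - \frac{t - t}{2} = \left(- \frac{1}{2}\right) 0 = 0$)
$o{\left(3 \right)} \left(\left(-2\right) 7\right) = 0 \left(\left(-2\right) 7\right) = 0 \left(-14\right) = 0$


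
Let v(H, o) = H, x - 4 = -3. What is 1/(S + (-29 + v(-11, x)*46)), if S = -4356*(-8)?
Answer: 1/34313 ≈ 2.9143e-5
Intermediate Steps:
x = 1 (x = 4 - 3 = 1)
S = 34848
1/(S + (-29 + v(-11, x)*46)) = 1/(34848 + (-29 - 11*46)) = 1/(34848 + (-29 - 506)) = 1/(34848 - 535) = 1/34313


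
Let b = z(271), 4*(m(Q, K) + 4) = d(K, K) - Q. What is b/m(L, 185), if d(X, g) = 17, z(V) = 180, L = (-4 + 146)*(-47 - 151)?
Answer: 720/28117 ≈ 0.025607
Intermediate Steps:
L = -28116 (L = 142*(-198) = -28116)
m(Q, K) = 1/4 - Q/4 (m(Q, K) = -4 + (17 - Q)/4 = -4 + (17/4 - Q/4) = 1/4 - Q/4)
b = 180
b/m(L, 185) = 180/(1/4 - 1/4*(-28116)) = 180/(1/4 + 7029) = 180/(28117/4) = 180*(4/28117) = 720/28117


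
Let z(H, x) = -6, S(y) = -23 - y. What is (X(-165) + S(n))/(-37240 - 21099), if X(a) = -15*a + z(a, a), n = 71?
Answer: -2375/58339 ≈ -0.040710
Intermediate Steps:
X(a) = -6 - 15*a (X(a) = -15*a - 6 = -6 - 15*a)
(X(-165) + S(n))/(-37240 - 21099) = ((-6 - 15*(-165)) + (-23 - 1*71))/(-37240 - 21099) = ((-6 + 2475) + (-23 - 71))/(-58339) = (2469 - 94)*(-1/58339) = 2375*(-1/58339) = -2375/58339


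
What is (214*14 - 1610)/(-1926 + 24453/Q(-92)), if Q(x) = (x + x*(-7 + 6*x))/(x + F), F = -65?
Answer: -7905744/11412473 ≈ -0.69273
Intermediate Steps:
Q(x) = (x + x*(-7 + 6*x))/(-65 + x) (Q(x) = (x + x*(-7 + 6*x))/(x - 65) = (x + x*(-7 + 6*x))/(-65 + x))
(214*14 - 1610)/(-1926 + 24453/Q(-92)) = (214*14 - 1610)/(-1926 + 24453/((6*(-92)*(-1 - 92)/(-65 - 92)))) = (2996 - 1610)/(-1926 + 24453/((6*(-92)*(-93)/(-157)))) = 1386/(-1926 + 24453/((6*(-92)*(-1/157)*(-93)))) = 1386/(-1926 + 24453/(-51336/157)) = 1386/(-1926 + 24453*(-157/51336)) = 1386/(-1926 - 426569/5704) = 1386/(-11412473/5704) = 1386*(-5704/11412473) = -7905744/11412473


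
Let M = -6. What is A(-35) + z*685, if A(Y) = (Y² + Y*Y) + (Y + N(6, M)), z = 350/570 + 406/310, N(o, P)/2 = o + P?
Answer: 6595757/1767 ≈ 3732.7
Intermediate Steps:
N(o, P) = 2*P + 2*o (N(o, P) = 2*(o + P) = 2*(P + o) = 2*P + 2*o)
z = 16996/8835 (z = 350*(1/570) + 406*(1/310) = 35/57 + 203/155 = 16996/8835 ≈ 1.9237)
A(Y) = Y + 2*Y² (A(Y) = (Y² + Y*Y) + (Y + (2*(-6) + 2*6)) = (Y² + Y²) + (Y + (-12 + 12)) = 2*Y² + (Y + 0) = 2*Y² + Y = Y + 2*Y²)
A(-35) + z*685 = -35*(1 + 2*(-35)) + (16996/8835)*685 = -35*(1 - 70) + 2328452/1767 = -35*(-69) + 2328452/1767 = 2415 + 2328452/1767 = 6595757/1767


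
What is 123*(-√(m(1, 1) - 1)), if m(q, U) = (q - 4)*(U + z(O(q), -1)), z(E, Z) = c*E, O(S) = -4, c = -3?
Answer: -246*I*√10 ≈ -777.92*I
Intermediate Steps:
z(E, Z) = -3*E
m(q, U) = (-4 + q)*(12 + U) (m(q, U) = (q - 4)*(U - 3*(-4)) = (-4 + q)*(U + 12) = (-4 + q)*(12 + U))
123*(-√(m(1, 1) - 1)) = 123*(-√((-48 - 4*1 + 12*1 + 1*1) - 1)) = 123*(-√((-48 - 4 + 12 + 1) - 1)) = 123*(-√(-39 - 1)) = 123*(-√(-40)) = 123*(-2*I*√10) = -246*I*√10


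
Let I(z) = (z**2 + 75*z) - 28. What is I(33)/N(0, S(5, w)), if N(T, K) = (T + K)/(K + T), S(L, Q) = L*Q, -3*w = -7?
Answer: 3536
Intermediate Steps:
w = 7/3 (w = -1/3*(-7) = 7/3 ≈ 2.3333)
N(T, K) = 1 (N(T, K) = (K + T)/(K + T) = 1)
I(z) = -28 + z**2 + 75*z
I(33)/N(0, S(5, w)) = (-28 + 33**2 + 75*33)/1 = (-28 + 1089 + 2475)*1 = 3536*1 = 3536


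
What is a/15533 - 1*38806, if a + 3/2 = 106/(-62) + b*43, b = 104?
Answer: -37371686011/963046 ≈ -38806.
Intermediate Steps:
a = 277065/62 (a = -3/2 + (106/(-62) + 104*43) = -3/2 + (106*(-1/62) + 4472) = -3/2 + (-53/31 + 4472) = -3/2 + 138579/31 = 277065/62 ≈ 4468.8)
a/15533 - 1*38806 = (277065/62)/15533 - 1*38806 = (277065/62)*(1/15533) - 38806 = 277065/963046 - 38806 = -37371686011/963046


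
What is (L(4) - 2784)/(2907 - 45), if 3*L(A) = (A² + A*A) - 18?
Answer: -4169/4293 ≈ -0.97112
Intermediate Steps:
L(A) = -6 + 2*A²/3 (L(A) = ((A² + A*A) - 18)/3 = ((A² + A²) - 18)/3 = (2*A² - 18)/3 = (-18 + 2*A²)/3 = -6 + 2*A²/3)
(L(4) - 2784)/(2907 - 45) = ((-6 + (⅔)*4²) - 2784)/(2907 - 45) = ((-6 + (⅔)*16) - 2784)/2862 = ((-6 + 32/3) - 2784)*(1/2862) = (14/3 - 2784)*(1/2862) = -8338/3*1/2862 = -4169/4293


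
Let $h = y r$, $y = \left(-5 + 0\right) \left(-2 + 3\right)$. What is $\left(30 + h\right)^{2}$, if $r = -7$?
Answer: $4225$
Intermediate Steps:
$y = -5$ ($y = \left(-5\right) 1 = -5$)
$h = 35$ ($h = \left(-5\right) \left(-7\right) = 35$)
$\left(30 + h\right)^{2} = \left(30 + 35\right)^{2} = 65^{2} = 4225$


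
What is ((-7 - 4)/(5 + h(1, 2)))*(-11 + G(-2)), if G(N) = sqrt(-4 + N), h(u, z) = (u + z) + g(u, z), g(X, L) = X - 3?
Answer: 121/6 - 11*I*sqrt(6)/6 ≈ 20.167 - 4.4907*I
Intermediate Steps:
g(X, L) = -3 + X
h(u, z) = -3 + z + 2*u (h(u, z) = (u + z) + (-3 + u) = -3 + z + 2*u)
((-7 - 4)/(5 + h(1, 2)))*(-11 + G(-2)) = ((-7 - 4)/(5 + (-3 + 2 + 2*1)))*(-11 + sqrt(-4 - 2)) = (-11/(5 + (-3 + 2 + 2)))*(-11 + sqrt(-6)) = (-11/(5 + 1))*(-11 + I*sqrt(6)) = (-11/6)*(-11 + I*sqrt(6)) = (-11*1/6)*(-11 + I*sqrt(6)) = -11*(-11 + I*sqrt(6))/6 = 121/6 - 11*I*sqrt(6)/6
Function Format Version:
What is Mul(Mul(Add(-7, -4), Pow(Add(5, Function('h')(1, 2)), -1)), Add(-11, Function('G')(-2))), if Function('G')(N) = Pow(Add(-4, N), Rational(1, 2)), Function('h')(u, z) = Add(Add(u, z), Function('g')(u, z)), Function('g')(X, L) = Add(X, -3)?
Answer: Add(Rational(121, 6), Mul(Rational(-11, 6), I, Pow(6, Rational(1, 2)))) ≈ Add(20.167, Mul(-4.4907, I))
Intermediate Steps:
Function('g')(X, L) = Add(-3, X)
Function('h')(u, z) = Add(-3, z, Mul(2, u)) (Function('h')(u, z) = Add(Add(u, z), Add(-3, u)) = Add(-3, z, Mul(2, u)))
Mul(Mul(Add(-7, -4), Pow(Add(5, Function('h')(1, 2)), -1)), Add(-11, Function('G')(-2))) = Mul(Mul(Add(-7, -4), Pow(Add(5, Add(-3, 2, Mul(2, 1))), -1)), Add(-11, Pow(Add(-4, -2), Rational(1, 2)))) = Mul(Mul(-11, Pow(Add(5, Add(-3, 2, 2)), -1)), Add(-11, Pow(-6, Rational(1, 2)))) = Mul(Mul(-11, Pow(Add(5, 1), -1)), Add(-11, Mul(I, Pow(6, Rational(1, 2))))) = Mul(Mul(-11, Pow(6, -1)), Add(-11, Mul(I, Pow(6, Rational(1, 2))))) = Mul(Mul(-11, Rational(1, 6)), Add(-11, Mul(I, Pow(6, Rational(1, 2))))) = Mul(Rational(-11, 6), Add(-11, Mul(I, Pow(6, Rational(1, 2))))) = Add(Rational(121, 6), Mul(Rational(-11, 6), I, Pow(6, Rational(1, 2))))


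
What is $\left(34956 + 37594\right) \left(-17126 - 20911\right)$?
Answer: $-2759584350$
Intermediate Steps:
$\left(34956 + 37594\right) \left(-17126 - 20911\right) = 72550 \left(-17126 - 20911\right) = 72550 \left(-38037\right) = -2759584350$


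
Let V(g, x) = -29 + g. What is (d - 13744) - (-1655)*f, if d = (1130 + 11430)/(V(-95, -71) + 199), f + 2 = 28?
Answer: 441802/15 ≈ 29453.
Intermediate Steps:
f = 26 (f = -2 + 28 = 26)
d = 2512/15 (d = (1130 + 11430)/((-29 - 95) + 199) = 12560/(-124 + 199) = 12560/75 = 12560*(1/75) = 2512/15 ≈ 167.47)
(d - 13744) - (-1655)*f = (2512/15 - 13744) - (-1655)*26 = -203648/15 - 1*(-43030) = -203648/15 + 43030 = 441802/15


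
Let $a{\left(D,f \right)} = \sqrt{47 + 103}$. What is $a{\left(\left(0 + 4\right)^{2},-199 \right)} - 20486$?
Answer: $-20486 + 5 \sqrt{6} \approx -20474.0$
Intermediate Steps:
$a{\left(D,f \right)} = 5 \sqrt{6}$ ($a{\left(D,f \right)} = \sqrt{150} = 5 \sqrt{6}$)
$a{\left(\left(0 + 4\right)^{2},-199 \right)} - 20486 = 5 \sqrt{6} - 20486 = -20486 + 5 \sqrt{6}$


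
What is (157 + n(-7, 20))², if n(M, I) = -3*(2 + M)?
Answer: 29584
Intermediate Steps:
n(M, I) = -6 - 3*M
(157 + n(-7, 20))² = (157 + (-6 - 3*(-7)))² = (157 + (-6 + 21))² = (157 + 15)² = 172² = 29584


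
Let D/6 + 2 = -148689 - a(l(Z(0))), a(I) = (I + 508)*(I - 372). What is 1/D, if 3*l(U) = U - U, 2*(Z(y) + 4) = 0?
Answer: 1/241710 ≈ 4.1372e-6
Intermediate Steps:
Z(y) = -4 (Z(y) = -4 + (½)*0 = -4 + 0 = -4)
l(U) = 0 (l(U) = (U - U)/3 = (⅓)*0 = 0)
a(I) = (-372 + I)*(508 + I) (a(I) = (508 + I)*(-372 + I) = (-372 + I)*(508 + I))
D = 241710 (D = -12 + 6*(-148689 - (-188976 + 0² + 136*0)) = -12 + 6*(-148689 - (-188976 + 0 + 0)) = -12 + 6*(-148689 - 1*(-188976)) = -12 + 6*(-148689 + 188976) = -12 + 6*40287 = -12 + 241722 = 241710)
1/D = 1/241710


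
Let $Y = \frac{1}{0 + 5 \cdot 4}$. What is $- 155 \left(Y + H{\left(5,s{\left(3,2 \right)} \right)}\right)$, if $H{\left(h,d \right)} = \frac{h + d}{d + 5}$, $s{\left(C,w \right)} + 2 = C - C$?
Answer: $- \frac{651}{4} \approx -162.75$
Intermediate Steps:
$Y = \frac{1}{20}$ ($Y = \frac{1}{0 + 20} = \frac{1}{20} \approx 0.05$)
$s{\left(C,w \right)} = -2$ ($s{\left(C,w \right)} = -2 + \left(C - C\right) = -2 + 0 = -2$)
$H{\left(h,d \right)} = \frac{d + h}{5 + d}$
$- 155 \left(Y + H{\left(5,s{\left(3,2 \right)} \right)}\right) = - 155 \left(\frac{1}{20} + \frac{-2 + 5}{5 - 2}\right) = - 155 \left(\frac{1}{20} + \frac{1}{3} \cdot 3\right) = - 155 \left(\frac{1}{20} + 1\right) = \left(-155\right) \frac{21}{20} = - \frac{651}{4}$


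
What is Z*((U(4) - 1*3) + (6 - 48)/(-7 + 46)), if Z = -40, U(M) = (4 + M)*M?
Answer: -14520/13 ≈ -1116.9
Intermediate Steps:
U(M) = M*(4 + M)
Z*((U(4) - 1*3) + (6 - 48)/(-7 + 46)) = -40*((4*(4 + 4) - 1*3) + (6 - 48)/(-7 + 46)) = -40*((4*8 - 3) - 42/39) = -40*((32 - 3) - 42*1/39) = -40*(29 - 14/13) = -40*363/13 = -14520/13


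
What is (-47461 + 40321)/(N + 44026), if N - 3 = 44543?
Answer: -595/7381 ≈ -0.080612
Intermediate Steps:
N = 44546 (N = 3 + 44543 = 44546)
(-47461 + 40321)/(N + 44026) = (-47461 + 40321)/(44546 + 44026) = -7140/88572 = -7140*1/88572 = -595/7381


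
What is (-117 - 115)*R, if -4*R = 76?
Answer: 4408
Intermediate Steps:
R = -19 (R = -¼*76 = -19)
(-117 - 115)*R = (-117 - 115)*(-19) = -232*(-19) = 4408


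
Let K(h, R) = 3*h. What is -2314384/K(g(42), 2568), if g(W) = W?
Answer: -1157192/63 ≈ -18368.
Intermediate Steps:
-2314384/K(g(42), 2568) = -2314384/(3*42) = -2314384/126 = -2314384*1/126 = -1157192/63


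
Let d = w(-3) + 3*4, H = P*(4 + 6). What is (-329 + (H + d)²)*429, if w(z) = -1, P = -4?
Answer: 219648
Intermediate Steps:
H = -40 (H = -4*(4 + 6) = -4*10 = -40)
d = 11 (d = -1 + 3*4 = -1 + 12 = 11)
(-329 + (H + d)²)*429 = (-329 + (-40 + 11)²)*429 = (-329 + (-29)²)*429 = (-329 + 841)*429 = 512*429 = 219648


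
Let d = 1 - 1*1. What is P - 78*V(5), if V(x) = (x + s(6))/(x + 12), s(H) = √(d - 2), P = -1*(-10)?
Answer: -220/17 - 78*I*√2/17 ≈ -12.941 - 6.4887*I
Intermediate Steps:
d = 0 (d = 1 - 1 = 0)
P = 10
s(H) = I*√2 (s(H) = √(0 - 2) = √(-2) = I*√2)
V(x) = (x + I*√2)/(12 + x) (V(x) = (x + I*√2)/(x + 12) = (x + I*√2)/(12 + x))
P - 78*V(5) = 10 - 78*(5 + I*√2)/(12 + 5) = 10 - 78*(5 + I*√2)/17 = 10 - 78*(5/17 + I*√2/17) = 10 + (-390/17 - 78*I*√2/17) = -220/17 - 78*I*√2/17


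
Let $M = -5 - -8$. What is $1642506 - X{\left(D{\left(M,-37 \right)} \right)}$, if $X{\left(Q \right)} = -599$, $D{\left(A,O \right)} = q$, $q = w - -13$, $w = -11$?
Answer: $1643105$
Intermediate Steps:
$M = 3$ ($M = -5 + 8 = 3$)
$q = 2$ ($q = -11 - -13 = -11 + 13 = 2$)
$D{\left(A,O \right)} = 2$
$1642506 - X{\left(D{\left(M,-37 \right)} \right)} = 1642506 - -599 = 1642506 + 599 = 1643105$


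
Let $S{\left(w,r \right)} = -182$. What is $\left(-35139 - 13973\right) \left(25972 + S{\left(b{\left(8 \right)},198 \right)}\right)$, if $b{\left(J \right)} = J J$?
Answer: $-1266598480$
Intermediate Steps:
$b{\left(J \right)} = J^{2}$
$\left(-35139 - 13973\right) \left(25972 + S{\left(b{\left(8 \right)},198 \right)}\right) = \left(-35139 - 13973\right) \left(25972 - 182\right) = \left(-49112\right) 25790 = -1266598480$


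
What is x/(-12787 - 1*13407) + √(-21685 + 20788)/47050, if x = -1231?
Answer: 1231/26194 + I*√897/47050 ≈ 0.046996 + 0.00063656*I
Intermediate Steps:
x/(-12787 - 1*13407) + √(-21685 + 20788)/47050 = -1231/(-12787 - 1*13407) + √(-21685 + 20788)/47050 = -1231/(-12787 - 13407) + √(-897)*(1/47050) = -1231/(-26194) + (I*√897)*(1/47050) = -1231*(-1/26194) + I*√897/47050 = 1231/26194 + I*√897/47050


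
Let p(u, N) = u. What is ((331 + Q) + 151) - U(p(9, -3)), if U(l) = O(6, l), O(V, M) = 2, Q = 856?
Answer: 1336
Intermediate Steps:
U(l) = 2
((331 + Q) + 151) - U(p(9, -3)) = ((331 + 856) + 151) - 1*2 = (1187 + 151) - 2 = 1338 - 2 = 1336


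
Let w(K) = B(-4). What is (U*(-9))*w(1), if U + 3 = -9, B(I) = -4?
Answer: -432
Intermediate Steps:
U = -12 (U = -3 - 9 = -12)
w(K) = -4
(U*(-9))*w(1) = -12*(-9)*(-4) = 108*(-4) = -432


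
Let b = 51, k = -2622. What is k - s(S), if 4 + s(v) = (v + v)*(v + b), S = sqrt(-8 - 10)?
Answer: -2582 - 306*I*sqrt(2) ≈ -2582.0 - 432.75*I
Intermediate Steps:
S = 3*I*sqrt(2) (S = sqrt(-18) = 3*I*sqrt(2) ≈ 4.2426*I)
s(v) = -4 + 2*v*(51 + v) (s(v) = -4 + (v + v)*(v + 51) = -4 + (2*v)*(51 + v) = -4 + 2*v*(51 + v))
k - s(S) = -2622 - (-4 + 2*(3*I*sqrt(2))**2 + 102*(3*I*sqrt(2))) = -2622 - (-4 + 2*(-18) + 306*I*sqrt(2)) = -2622 - (-4 - 36 + 306*I*sqrt(2)) = -2622 - (-40 + 306*I*sqrt(2)) = -2622 + (40 - 306*I*sqrt(2)) = -2582 - 306*I*sqrt(2)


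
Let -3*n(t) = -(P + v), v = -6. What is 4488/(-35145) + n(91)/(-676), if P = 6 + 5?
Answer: -31237/239980 ≈ -0.13017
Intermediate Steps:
P = 11
n(t) = 5/3 (n(t) = -(-1)*(11 - 6)/3 = -(-1)*5/3 = -1/3*(-5) = 5/3)
4488/(-35145) + n(91)/(-676) = 4488/(-35145) + (5/3)/(-676) = 4488*(-1/35145) + (5/3)*(-1/676) = -136/1065 - 5/2028 = -31237/239980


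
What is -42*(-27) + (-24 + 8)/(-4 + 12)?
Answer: 1132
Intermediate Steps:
-42*(-27) + (-24 + 8)/(-4 + 12) = 1134 - 16/8 = 1134 - 16*1/8 = 1134 - 2 = 1132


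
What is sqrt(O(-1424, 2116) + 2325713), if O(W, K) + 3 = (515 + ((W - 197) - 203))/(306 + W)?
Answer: sqrt(2906962209502)/1118 ≈ 1525.0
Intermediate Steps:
O(W, K) = -3 + (115 + W)/(306 + W) (O(W, K) = -3 + (515 + ((W - 197) - 203))/(306 + W) = -3 + (515 + ((-197 + W) - 203))/(306 + W) = -3 + (515 + (-400 + W))/(306 + W) = -3 + (115 + W)/(306 + W))
sqrt(O(-1424, 2116) + 2325713) = sqrt((-803 - 2*(-1424))/(306 - 1424) + 2325713) = sqrt((-803 + 2848)/(-1118) + 2325713) = sqrt(-1/1118*2045 + 2325713) = sqrt(-2045/1118 + 2325713) = sqrt(2600145089/1118) = sqrt(2906962209502)/1118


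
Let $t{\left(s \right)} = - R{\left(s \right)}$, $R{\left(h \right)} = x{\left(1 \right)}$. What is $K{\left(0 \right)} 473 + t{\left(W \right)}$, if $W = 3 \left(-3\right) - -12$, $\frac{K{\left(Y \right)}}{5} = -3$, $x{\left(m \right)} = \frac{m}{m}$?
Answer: $-7096$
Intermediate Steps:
$x{\left(m \right)} = 1$
$K{\left(Y \right)} = -15$ ($K{\left(Y \right)} = 5 \left(-3\right) = -15$)
$R{\left(h \right)} = 1$
$W = 3$ ($W = -9 + 12 = 3$)
$t{\left(s \right)} = -1$ ($t{\left(s \right)} = \left(-1\right) 1 = -1$)
$K{\left(0 \right)} 473 + t{\left(W \right)} = \left(-15\right) 473 - 1 = -7095 - 1 = -7096$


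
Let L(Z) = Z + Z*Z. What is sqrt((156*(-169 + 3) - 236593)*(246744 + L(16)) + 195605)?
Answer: 3*I*sqrt(7204309691) ≈ 2.5463e+5*I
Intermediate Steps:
L(Z) = Z + Z**2
sqrt((156*(-169 + 3) - 236593)*(246744 + L(16)) + 195605) = sqrt((156*(-169 + 3) - 236593)*(246744 + 16*(1 + 16)) + 195605) = sqrt((156*(-166) - 236593)*(246744 + 16*17) + 195605) = sqrt((-25896 - 236593)*(246744 + 272) + 195605) = sqrt(-262489*247016 + 195605) = sqrt(-64838982824 + 195605) = sqrt(-64838787219) = 3*I*sqrt(7204309691)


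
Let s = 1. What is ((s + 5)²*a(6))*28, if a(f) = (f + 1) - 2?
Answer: 5040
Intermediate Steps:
a(f) = -1 + f (a(f) = (1 + f) - 2 = -1 + f)
((s + 5)²*a(6))*28 = ((1 + 5)²*(-1 + 6))*28 = (6²*5)*28 = (36*5)*28 = 180*28 = 5040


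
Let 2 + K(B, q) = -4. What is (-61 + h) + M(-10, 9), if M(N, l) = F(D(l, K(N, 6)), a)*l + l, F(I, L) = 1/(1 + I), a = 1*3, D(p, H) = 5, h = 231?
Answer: 361/2 ≈ 180.50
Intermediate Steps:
K(B, q) = -6 (K(B, q) = -2 - 4 = -6)
a = 3
M(N, l) = 7*l/6 (M(N, l) = l/(1 + 5) + l = l/6 + l = 7*l/6)
(-61 + h) + M(-10, 9) = (-61 + 231) + (7/6)*9 = 170 + 21/2 = 361/2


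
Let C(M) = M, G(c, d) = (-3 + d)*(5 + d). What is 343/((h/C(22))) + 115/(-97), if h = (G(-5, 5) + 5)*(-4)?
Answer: -371731/4850 ≈ -76.646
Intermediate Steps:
h = -100 (h = ((-15 + 5² + 2*5) + 5)*(-4) = ((-15 + 25 + 10) + 5)*(-4) = (20 + 5)*(-4) = 25*(-4) = -100)
343/((h/C(22))) + 115/(-97) = 343/((-100/22)) + 115/(-97) = 343/((-100*1/22)) + 115*(-1/97) = 343/(-50/11) - 115/97 = 343*(-11/50) - 115/97 = -3773/50 - 115/97 = -371731/4850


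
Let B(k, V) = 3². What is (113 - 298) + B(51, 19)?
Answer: -176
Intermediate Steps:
B(k, V) = 9
(113 - 298) + B(51, 19) = (113 - 298) + 9 = -185 + 9 = -176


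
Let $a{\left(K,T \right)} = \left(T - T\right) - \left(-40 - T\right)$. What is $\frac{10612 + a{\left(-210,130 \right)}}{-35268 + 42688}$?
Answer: $\frac{5391}{3710} \approx 1.4531$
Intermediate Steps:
$a{\left(K,T \right)} = 40 + T$ ($a{\left(K,T \right)} = 0 + \left(40 + T\right) = 40 + T$)
$\frac{10612 + a{\left(-210,130 \right)}}{-35268 + 42688} = \frac{10612 + \left(40 + 130\right)}{-35268 + 42688} = \frac{10612 + 170}{7420} = 10782 \cdot \frac{1}{7420} = \frac{5391}{3710}$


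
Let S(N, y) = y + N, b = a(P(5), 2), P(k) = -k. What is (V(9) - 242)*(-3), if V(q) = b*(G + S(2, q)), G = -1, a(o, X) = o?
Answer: 876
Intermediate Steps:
b = -5 (b = -1*5 = -5)
S(N, y) = N + y
V(q) = -5 - 5*q (V(q) = -5*(-1 + (2 + q)) = -5*(1 + q) = -5 - 5*q)
(V(9) - 242)*(-3) = ((-5 - 5*9) - 242)*(-3) = ((-5 - 45) - 242)*(-3) = (-50 - 242)*(-3) = -292*(-3) = 876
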